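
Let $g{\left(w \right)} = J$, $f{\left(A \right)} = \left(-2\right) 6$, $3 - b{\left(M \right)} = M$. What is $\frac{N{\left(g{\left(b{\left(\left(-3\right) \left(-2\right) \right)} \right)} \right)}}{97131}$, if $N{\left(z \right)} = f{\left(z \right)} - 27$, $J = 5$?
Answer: $- \frac{13}{32377} \approx -0.00040152$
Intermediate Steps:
$b{\left(M \right)} = 3 - M$
$f{\left(A \right)} = -12$
$g{\left(w \right)} = 5$
$N{\left(z \right)} = -39$ ($N{\left(z \right)} = -12 - 27 = -39$)
$\frac{N{\left(g{\left(b{\left(\left(-3\right) \left(-2\right) \right)} \right)} \right)}}{97131} = - \frac{39}{97131} = \left(-39\right) \frac{1}{97131} = - \frac{13}{32377}$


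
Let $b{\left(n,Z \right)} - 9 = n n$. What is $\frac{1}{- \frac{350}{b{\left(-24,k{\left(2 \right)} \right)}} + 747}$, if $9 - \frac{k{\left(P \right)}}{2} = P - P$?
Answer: $\frac{117}{87329} \approx 0.0013398$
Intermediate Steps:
$k{\left(P \right)} = 18$ ($k{\left(P \right)} = 18 - 2 \left(P - P\right) = 18 - 0 = 18 + 0 = 18$)
$b{\left(n,Z \right)} = 9 + n^{2}$ ($b{\left(n,Z \right)} = 9 + n n = 9 + n^{2}$)
$\frac{1}{- \frac{350}{b{\left(-24,k{\left(2 \right)} \right)}} + 747} = \frac{1}{- \frac{350}{9 + \left(-24\right)^{2}} + 747} = \frac{1}{- \frac{350}{9 + 576} + 747} = \frac{1}{- \frac{350}{585} + 747} = \frac{1}{\left(-350\right) \frac{1}{585} + 747} = \frac{1}{- \frac{70}{117} + 747} = \frac{1}{\frac{87329}{117}} = \frac{117}{87329}$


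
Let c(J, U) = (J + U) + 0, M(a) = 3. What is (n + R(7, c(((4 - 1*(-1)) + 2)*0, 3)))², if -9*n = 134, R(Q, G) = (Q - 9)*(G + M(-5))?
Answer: 58564/81 ≈ 723.01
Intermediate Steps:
c(J, U) = J + U
R(Q, G) = (-9 + Q)*(3 + G) (R(Q, G) = (Q - 9)*(G + 3) = (-9 + Q)*(3 + G))
n = -134/9 (n = -⅑*134 = -134/9 ≈ -14.889)
(n + R(7, c(((4 - 1*(-1)) + 2)*0, 3)))² = (-134/9 + (-27 - 9*(((4 - 1*(-1)) + 2)*0 + 3) + 3*7 + (((4 - 1*(-1)) + 2)*0 + 3)*7))² = (-134/9 + (-27 - 9*(((4 + 1) + 2)*0 + 3) + 21 + (((4 + 1) + 2)*0 + 3)*7))² = (-134/9 + (-27 - 9*((5 + 2)*0 + 3) + 21 + ((5 + 2)*0 + 3)*7))² = (-134/9 + (-27 - 9*(7*0 + 3) + 21 + (7*0 + 3)*7))² = (-134/9 + (-27 - 9*(0 + 3) + 21 + (0 + 3)*7))² = (-134/9 + (-27 - 9*3 + 21 + 3*7))² = (-134/9 + (-27 - 27 + 21 + 21))² = (-134/9 - 12)² = (-242/9)² = 58564/81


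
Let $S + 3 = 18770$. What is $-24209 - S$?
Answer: $-42976$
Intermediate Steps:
$S = 18767$ ($S = -3 + 18770 = 18767$)
$-24209 - S = -24209 - 18767 = -42976$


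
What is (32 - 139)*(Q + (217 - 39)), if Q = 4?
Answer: -19474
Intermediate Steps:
(32 - 139)*(Q + (217 - 39)) = (32 - 139)*(4 + (217 - 39)) = -107*(4 + 178) = -107*182 = -19474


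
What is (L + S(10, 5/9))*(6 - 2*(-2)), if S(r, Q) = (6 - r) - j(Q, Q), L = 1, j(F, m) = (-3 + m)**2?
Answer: -7270/81 ≈ -89.753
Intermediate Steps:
S(r, Q) = 6 - r - (-3 + Q)**2 (S(r, Q) = (6 - r) - (-3 + Q)**2 = 6 - r - (-3 + Q)**2)
(L + S(10, 5/9))*(6 - 2*(-2)) = (1 + (6 - 1*10 - (-3 + 5/9)**2))*(6 - 2*(-2)) = (1 + (6 - 10 - (-3 + 5*(1/9))**2))*(6 + 4) = (1 + (6 - 10 - (-3 + 5/9)**2))*10 = (1 + (6 - 10 - (-22/9)**2))*10 = (1 + (6 - 10 - 1*484/81))*10 = (1 + (6 - 10 - 484/81))*10 = (1 - 808/81)*10 = -727/81*10 = -7270/81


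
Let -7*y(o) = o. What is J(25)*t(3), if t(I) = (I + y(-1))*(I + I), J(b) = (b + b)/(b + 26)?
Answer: 2200/119 ≈ 18.487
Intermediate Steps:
y(o) = -o/7
J(b) = 2*b/(26 + b) (J(b) = (2*b)/(26 + b) = 2*b/(26 + b))
t(I) = 2*I*(⅐ + I) (t(I) = (I - ⅐*(-1))*(I + I) = (I + ⅐)*(2*I) = (⅐ + I)*(2*I) = 2*I*(⅐ + I))
J(25)*t(3) = (2*25/(26 + 25))*((2/7)*3*(1 + 7*3)) = (2*25/51)*((2/7)*3*(1 + 21)) = (2*25*(1/51))*((2/7)*3*22) = (50/51)*(132/7) = 2200/119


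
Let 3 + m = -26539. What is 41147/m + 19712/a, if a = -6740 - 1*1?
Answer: -4972471/1111302 ≈ -4.4745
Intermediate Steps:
m = -26542 (m = -3 - 26539 = -26542)
a = -6741 (a = -6740 - 1 = -6741)
41147/m + 19712/a = 41147/(-26542) + 19712/(-6741) = 41147*(-1/26542) + 19712*(-1/6741) = -1789/1154 - 2816/963 = -4972471/1111302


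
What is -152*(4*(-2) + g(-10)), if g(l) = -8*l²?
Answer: 122816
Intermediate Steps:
-152*(4*(-2) + g(-10)) = -152*(4*(-2) - 8*(-10)²) = -152*(-8 - 8*100) = -152*(-8 - 800) = -152*(-808) = 122816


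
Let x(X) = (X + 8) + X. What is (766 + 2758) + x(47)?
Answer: 3626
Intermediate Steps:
x(X) = 8 + 2*X (x(X) = (8 + X) + X = 8 + 2*X)
(766 + 2758) + x(47) = (766 + 2758) + (8 + 2*47) = 3524 + (8 + 94) = 3524 + 102 = 3626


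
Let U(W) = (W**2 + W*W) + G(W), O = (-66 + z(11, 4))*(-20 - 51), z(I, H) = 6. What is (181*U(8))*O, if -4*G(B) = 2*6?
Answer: 96382500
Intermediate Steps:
G(B) = -3 (G(B) = -6/2 = -1/4*12 = -3)
O = 4260 (O = (-66 + 6)*(-20 - 51) = -60*(-71) = 4260)
U(W) = -3 + 2*W**2 (U(W) = (W**2 + W*W) - 3 = (W**2 + W**2) - 3 = 2*W**2 - 3 = -3 + 2*W**2)
(181*U(8))*O = (181*(-3 + 2*8**2))*4260 = (181*(-3 + 2*64))*4260 = (181*(-3 + 128))*4260 = (181*125)*4260 = 22625*4260 = 96382500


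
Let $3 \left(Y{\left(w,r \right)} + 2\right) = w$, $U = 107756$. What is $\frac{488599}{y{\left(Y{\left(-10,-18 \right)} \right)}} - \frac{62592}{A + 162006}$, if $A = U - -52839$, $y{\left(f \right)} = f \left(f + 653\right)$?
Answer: $- \frac{1420548594087}{10029019888} \approx -141.64$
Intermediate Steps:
$Y{\left(w,r \right)} = -2 + \frac{w}{3}$
$y{\left(f \right)} = f \left(653 + f\right)$
$A = 160595$ ($A = 107756 - -52839 = 107756 + 52839 = 160595$)
$\frac{488599}{y{\left(Y{\left(-10,-18 \right)} \right)}} - \frac{62592}{A + 162006} = \frac{488599}{\left(-2 + \frac{1}{3} \left(-10\right)\right) \left(653 + \left(-2 + \frac{1}{3} \left(-10\right)\right)\right)} - \frac{62592}{160595 + 162006} = \frac{488599}{\left(-2 - \frac{10}{3}\right) \left(653 - \frac{16}{3}\right)} - \frac{62592}{322601} = \frac{488599}{\left(- \frac{16}{3}\right) \left(653 - \frac{16}{3}\right)} - \frac{62592}{322601} = \frac{488599}{\left(- \frac{16}{3}\right) \frac{1943}{3}} - \frac{62592}{322601} = \frac{488599}{- \frac{31088}{9}} - \frac{62592}{322601} = 488599 \left(- \frac{9}{31088}\right) - \frac{62592}{322601} = - \frac{4397391}{31088} - \frac{62592}{322601} = - \frac{1420548594087}{10029019888}$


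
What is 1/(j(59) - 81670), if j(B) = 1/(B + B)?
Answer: -118/9637059 ≈ -1.2244e-5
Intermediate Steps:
j(B) = 1/(2*B)
1/(j(59) - 81670) = 1/((½)/59 - 81670) = 1/((½)*(1/59) - 81670) = 1/(1/118 - 81670) = 1/(-9637059/118) = -118/9637059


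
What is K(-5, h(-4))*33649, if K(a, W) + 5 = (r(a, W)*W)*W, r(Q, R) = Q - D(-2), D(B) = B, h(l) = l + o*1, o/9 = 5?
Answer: -169860152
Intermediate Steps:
o = 45 (o = 9*5 = 45)
h(l) = 45 + l (h(l) = l + 45*1 = l + 45 = 45 + l)
r(Q, R) = 2 + Q (r(Q, R) = Q - 1*(-2) = Q + 2 = 2 + Q)
K(a, W) = -5 + W**2*(2 + a) (K(a, W) = -5 + ((2 + a)*W)*W = -5 + (W*(2 + a))*W = -5 + W**2*(2 + a))
K(-5, h(-4))*33649 = (-5 + (45 - 4)**2*(2 - 5))*33649 = (-5 + 41**2*(-3))*33649 = (-5 + 1681*(-3))*33649 = (-5 - 5043)*33649 = -5048*33649 = -169860152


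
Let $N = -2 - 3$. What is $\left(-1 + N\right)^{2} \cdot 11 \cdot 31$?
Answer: $12276$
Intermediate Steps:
$N = -5$ ($N = -2 - 3 = -5$)
$\left(-1 + N\right)^{2} \cdot 11 \cdot 31 = \left(-1 - 5\right)^{2} \cdot 11 \cdot 31 = \left(-6\right)^{2} \cdot 11 \cdot 31 = 36 \cdot 11 \cdot 31 = 396 \cdot 31 = 12276$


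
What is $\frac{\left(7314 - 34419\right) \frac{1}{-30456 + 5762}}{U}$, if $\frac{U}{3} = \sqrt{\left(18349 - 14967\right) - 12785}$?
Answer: $- \frac{9035 i \sqrt{9403}}{232197682} \approx - 0.0037731 i$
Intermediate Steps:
$U = 3 i \sqrt{9403}$ ($U = 3 \sqrt{\left(18349 - 14967\right) - 12785} = 3 \sqrt{3382 - 12785} = 3 \sqrt{-9403} = 3 i \sqrt{9403} \approx 290.91 i$)
$\frac{\left(7314 - 34419\right) \frac{1}{-30456 + 5762}}{U} = \frac{\left(7314 - 34419\right) \frac{1}{-30456 + 5762}}{3 i \sqrt{9403}} = - \frac{27105}{-24694} \left(- \frac{i \sqrt{9403}}{28209}\right) = \left(-27105\right) \left(- \frac{1}{24694}\right) \left(- \frac{i \sqrt{9403}}{28209}\right) = \frac{27105 \left(- \frac{i \sqrt{9403}}{28209}\right)}{24694} = - \frac{9035 i \sqrt{9403}}{232197682}$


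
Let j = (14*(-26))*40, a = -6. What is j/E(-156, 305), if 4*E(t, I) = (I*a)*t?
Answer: -112/549 ≈ -0.20401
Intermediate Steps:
E(t, I) = -3*I*t/2 (E(t, I) = ((I*(-6))*t)/4 = ((-6*I)*t)/4 = (-6*I*t)/4 = -3*I*t/2)
j = -14560 (j = -364*40 = -14560)
j/E(-156, 305) = -14560/((-3/2*305*(-156))) = -14560/71370 = -14560*1/71370 = -112/549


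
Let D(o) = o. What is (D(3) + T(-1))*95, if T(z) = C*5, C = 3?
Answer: 1710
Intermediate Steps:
T(z) = 15 (T(z) = 3*5 = 15)
(D(3) + T(-1))*95 = (3 + 15)*95 = 18*95 = 1710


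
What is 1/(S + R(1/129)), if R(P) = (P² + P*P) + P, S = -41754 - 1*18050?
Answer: -16641/995198233 ≈ -1.6721e-5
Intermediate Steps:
S = -59804 (S = -41754 - 18050 = -59804)
R(P) = P + 2*P² (R(P) = (P² + P²) + P = 2*P² + P = P + 2*P²)
1/(S + R(1/129)) = 1/(-59804 + (1 + 2/129)/129) = 1/(-59804 + (1/129)*(131/129)) = 1/(-59804 + 131/16641) = 1/(-995198233/16641) = -16641/995198233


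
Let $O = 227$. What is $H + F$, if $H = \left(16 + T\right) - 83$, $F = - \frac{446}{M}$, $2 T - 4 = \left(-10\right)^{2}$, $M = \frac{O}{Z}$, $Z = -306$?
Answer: $\frac{133071}{227} \approx 586.22$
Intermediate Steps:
$M = - \frac{227}{306}$ ($M = \frac{227}{-306} = 227 \left(- \frac{1}{306}\right) = - \frac{227}{306} \approx -0.74183$)
$T = 52$ ($T = 2 + \frac{\left(-10\right)^{2}}{2} = 2 + \frac{1}{2} \cdot 100 = 2 + 50 = 52$)
$F = \frac{136476}{227}$ ($F = - \frac{446}{- \frac{227}{306}} = \left(-446\right) \left(- \frac{306}{227}\right) = \frac{136476}{227} \approx 601.22$)
$H = -15$ ($H = \left(16 + 52\right) - 83 = 68 - 83 = -15$)
$H + F = -15 + \frac{136476}{227} = \frac{133071}{227}$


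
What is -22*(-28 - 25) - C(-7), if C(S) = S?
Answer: 1173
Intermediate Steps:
-22*(-28 - 25) - C(-7) = -22*(-28 - 25) - 1*(-7) = -22*(-53) + 7 = 1166 + 7 = 1173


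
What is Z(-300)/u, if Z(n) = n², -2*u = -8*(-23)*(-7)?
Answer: 22500/161 ≈ 139.75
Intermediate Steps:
u = 644 (u = -(-8*(-23))*(-7)/2 = -92*(-7) = -½*(-1288) = 644)
Z(-300)/u = (-300)²/644 = 90000*(1/644) = 22500/161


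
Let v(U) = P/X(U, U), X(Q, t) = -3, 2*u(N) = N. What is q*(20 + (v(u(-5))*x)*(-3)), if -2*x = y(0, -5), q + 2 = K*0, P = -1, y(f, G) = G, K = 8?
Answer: -35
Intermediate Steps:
u(N) = N/2
q = -2 (q = -2 + 8*0 = -2 + 0 = -2)
x = 5/2 (x = -1/2*(-5) = 5/2 ≈ 2.5000)
v(U) = 1/3 (v(U) = -1/(-3) = -1*(-1/3) = 1/3)
q*(20 + (v(u(-5))*x)*(-3)) = -2*(20 + ((1/3)*(5/2))*(-3)) = -2*(20 + (5/6)*(-3)) = -2*(20 - 5/2) = -2*35/2 = -35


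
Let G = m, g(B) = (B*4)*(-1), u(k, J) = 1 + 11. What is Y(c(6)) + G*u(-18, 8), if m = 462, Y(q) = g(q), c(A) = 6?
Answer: 5520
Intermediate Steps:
u(k, J) = 12
g(B) = -4*B (g(B) = (4*B)*(-1) = -4*B)
Y(q) = -4*q
G = 462
Y(c(6)) + G*u(-18, 8) = -4*6 + 462*12 = -24 + 5544 = 5520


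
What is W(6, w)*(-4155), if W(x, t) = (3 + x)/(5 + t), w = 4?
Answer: -4155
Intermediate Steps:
W(x, t) = (3 + x)/(5 + t)
W(6, w)*(-4155) = ((3 + 6)/(5 + 4))*(-4155) = (9/9)*(-4155) = ((⅑)*9)*(-4155) = 1*(-4155) = -4155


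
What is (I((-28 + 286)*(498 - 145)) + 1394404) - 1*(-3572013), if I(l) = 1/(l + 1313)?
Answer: 458832367380/92387 ≈ 4.9664e+6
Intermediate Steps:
I(l) = 1/(1313 + l)
(I((-28 + 286)*(498 - 145)) + 1394404) - 1*(-3572013) = (1/(1313 + (-28 + 286)*(498 - 145)) + 1394404) - 1*(-3572013) = (1/(1313 + 258*353) + 1394404) + 3572013 = (1/(1313 + 91074) + 1394404) + 3572013 = (1/92387 + 1394404) + 3572013 = 128824802349/92387 + 3572013 = 458832367380/92387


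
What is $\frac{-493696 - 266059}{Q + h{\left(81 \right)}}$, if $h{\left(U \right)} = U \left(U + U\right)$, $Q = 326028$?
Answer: $- \frac{151951}{67830} \approx -2.2402$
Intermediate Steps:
$h{\left(U \right)} = 2 U^{2}$ ($h{\left(U \right)} = U 2 U = 2 U^{2}$)
$\frac{-493696 - 266059}{Q + h{\left(81 \right)}} = \frac{-493696 - 266059}{326028 + 2 \cdot 81^{2}} = - \frac{759755}{326028 + 2 \cdot 6561} = - \frac{759755}{326028 + 13122} = - \frac{759755}{339150} = \left(-759755\right) \frac{1}{339150} = - \frac{151951}{67830}$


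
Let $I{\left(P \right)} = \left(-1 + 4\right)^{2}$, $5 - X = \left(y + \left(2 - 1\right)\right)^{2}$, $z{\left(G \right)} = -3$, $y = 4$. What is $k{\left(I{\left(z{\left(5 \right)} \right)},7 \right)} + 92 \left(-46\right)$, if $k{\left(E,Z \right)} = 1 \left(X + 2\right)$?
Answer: $-4250$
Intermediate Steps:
$X = -20$ ($X = 5 - \left(4 + \left(2 - 1\right)\right)^{2} = 5 - \left(4 + 1\right)^{2} = 5 - 5^{2} = 5 - 25 = -20$)
$I{\left(P \right)} = 9$ ($I{\left(P \right)} = 3^{2} = 9$)
$k{\left(E,Z \right)} = -18$ ($k{\left(E,Z \right)} = 1 \left(-20 + 2\right) = 1 \left(-18\right) = -18$)
$k{\left(I{\left(z{\left(5 \right)} \right)},7 \right)} + 92 \left(-46\right) = -18 + 92 \left(-46\right) = -18 - 4232 = -4250$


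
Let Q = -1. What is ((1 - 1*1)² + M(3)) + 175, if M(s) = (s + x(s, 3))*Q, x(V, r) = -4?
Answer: 176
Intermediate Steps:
M(s) = 4 - s (M(s) = (s - 4)*(-1) = (-4 + s)*(-1) = 4 - s)
((1 - 1*1)² + M(3)) + 175 = ((1 - 1*1)² + (4 - 1*3)) + 175 = ((1 - 1)² + (4 - 3)) + 175 = (0² + 1) + 175 = (0 + 1) + 175 = 1 + 175 = 176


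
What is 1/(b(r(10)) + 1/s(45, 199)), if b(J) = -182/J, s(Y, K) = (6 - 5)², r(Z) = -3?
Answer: 3/185 ≈ 0.016216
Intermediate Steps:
s(Y, K) = 1 (s(Y, K) = 1² = 1)
1/(b(r(10)) + 1/s(45, 199)) = 1/(-182/(-3) + 1/1) = 1/(-182*(-⅓) + 1) = 1/(182/3 + 1) = 1/(185/3) = 3/185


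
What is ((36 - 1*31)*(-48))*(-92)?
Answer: 22080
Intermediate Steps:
((36 - 1*31)*(-48))*(-92) = ((36 - 31)*(-48))*(-92) = (5*(-48))*(-92) = -240*(-92) = 22080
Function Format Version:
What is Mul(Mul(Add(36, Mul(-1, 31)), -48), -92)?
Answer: 22080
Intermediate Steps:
Mul(Mul(Add(36, Mul(-1, 31)), -48), -92) = Mul(Mul(Add(36, -31), -48), -92) = Mul(Mul(5, -48), -92) = Mul(-240, -92) = 22080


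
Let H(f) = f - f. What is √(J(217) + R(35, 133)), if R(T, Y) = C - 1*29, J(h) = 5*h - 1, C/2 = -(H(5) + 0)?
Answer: √1055 ≈ 32.481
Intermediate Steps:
H(f) = 0
C = 0 (C = 2*(-(0 + 0)) = 2*(-1*0) = 2*0 = 0)
J(h) = -1 + 5*h
R(T, Y) = -29 (R(T, Y) = 0 - 1*29 = 0 - 29 = -29)
√(J(217) + R(35, 133)) = √((-1 + 5*217) - 29) = √((-1 + 1085) - 29) = √(1084 - 29) = √1055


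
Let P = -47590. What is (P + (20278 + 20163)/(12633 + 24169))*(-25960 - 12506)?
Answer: 33684036491187/18401 ≈ 1.8306e+9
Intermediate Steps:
(P + (20278 + 20163)/(12633 + 24169))*(-25960 - 12506) = (-47590 + (20278 + 20163)/(12633 + 24169))*(-25960 - 12506) = (-47590 + 40441/36802)*(-38466) = -1751366739/36802*(-38466) = 33684036491187/18401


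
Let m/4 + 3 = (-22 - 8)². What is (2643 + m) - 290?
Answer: 5941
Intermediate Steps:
m = 3588 (m = -12 + 4*(-22 - 8)² = -12 + 4*(-30)² = -12 + 4*900 = -12 + 3600 = 3588)
(2643 + m) - 290 = (2643 + 3588) - 290 = 6231 - 290 = 5941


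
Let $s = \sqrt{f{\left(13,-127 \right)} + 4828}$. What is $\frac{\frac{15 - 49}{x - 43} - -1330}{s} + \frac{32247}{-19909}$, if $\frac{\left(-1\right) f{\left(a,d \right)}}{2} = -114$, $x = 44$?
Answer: $- \frac{32247}{19909} + \frac{162 \sqrt{79}}{79} \approx 16.607$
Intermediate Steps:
$f{\left(a,d \right)} = 228$ ($f{\left(a,d \right)} = \left(-2\right) \left(-114\right) = 228$)
$s = 8 \sqrt{79}$ ($s = \sqrt{228 + 4828} = \sqrt{5056} = 8 \sqrt{79} \approx 71.106$)
$\frac{\frac{15 - 49}{x - 43} - -1330}{s} + \frac{32247}{-19909} = \frac{\frac{15 - 49}{44 - 43} - -1330}{8 \sqrt{79}} + \frac{32247}{-19909} = \left(- \frac{34}{1} + 1330\right) \frac{\sqrt{79}}{632} + 32247 \left(- \frac{1}{19909}\right) = \left(\left(-34\right) 1 + 1330\right) \frac{\sqrt{79}}{632} - \frac{32247}{19909} = \left(-34 + 1330\right) \frac{\sqrt{79}}{632} - \frac{32247}{19909} = 1296 \frac{\sqrt{79}}{632} - \frac{32247}{19909} = \frac{162 \sqrt{79}}{79} - \frac{32247}{19909} = - \frac{32247}{19909} + \frac{162 \sqrt{79}}{79}$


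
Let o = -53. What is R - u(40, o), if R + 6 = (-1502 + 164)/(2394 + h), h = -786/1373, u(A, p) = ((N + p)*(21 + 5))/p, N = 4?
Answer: -888159519/29027888 ≈ -30.597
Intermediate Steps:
u(A, p) = (104 + 26*p)/p (u(A, p) = ((4 + p)*(21 + 5))/p = ((4 + p)*26)/p = (104 + 26*p)/p)
h = -786/1373 (h = -786*1/1373 = -786/1373 ≈ -0.57247)
R = -3592355/547696 (R = -6 + (-1502 + 164)/(2394 - 786/1373) = -6 - 1338/3286176/1373 = -6 - 1338*1373/3286176 = -6 - 306179/547696 = -3592355/547696 ≈ -6.5590)
R - u(40, o) = -3592355/547696 - (26 + 104/(-53)) = -3592355/547696 - (26 + 104*(-1/53)) = -3592355/547696 - (26 - 104/53) = -3592355/547696 - 1*1274/53 = -3592355/547696 - 1274/53 = -888159519/29027888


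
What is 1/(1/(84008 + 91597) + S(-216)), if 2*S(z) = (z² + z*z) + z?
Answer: 175605/8174061541 ≈ 2.1483e-5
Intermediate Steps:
S(z) = z² + z/2 (S(z) = ((z² + z*z) + z)/2 = ((z² + z²) + z)/2 = (2*z² + z)/2 = (z + 2*z²)/2 = z² + z/2)
1/(1/(84008 + 91597) + S(-216)) = 1/(1/(84008 + 91597) - 216*(½ - 216)) = 1/(1/175605 - 216*(-431/2)) = 1/(1/175605 + 46548) = 1/(8174061541/175605) = 175605/8174061541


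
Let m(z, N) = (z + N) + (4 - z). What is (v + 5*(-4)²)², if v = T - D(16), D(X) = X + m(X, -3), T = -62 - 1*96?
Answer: 9025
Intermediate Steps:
T = -158 (T = -62 - 96 = -158)
m(z, N) = 4 + N (m(z, N) = (N + z) + (4 - z) = 4 + N)
D(X) = 1 + X (D(X) = X + (4 - 3) = X + 1 = 1 + X)
v = -175 (v = -158 - (1 + 16) = -158 - 1*17 = -158 - 17 = -175)
(v + 5*(-4)²)² = (-175 + 5*(-4)²)² = (-175 + 5*16)² = (-175 + 80)² = (-95)² = 9025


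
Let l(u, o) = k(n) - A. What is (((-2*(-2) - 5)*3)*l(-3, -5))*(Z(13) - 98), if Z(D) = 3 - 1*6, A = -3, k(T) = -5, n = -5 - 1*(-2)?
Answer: -606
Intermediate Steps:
n = -3 (n = -5 + 2 = -3)
Z(D) = -3 (Z(D) = 3 - 6 = -3)
l(u, o) = -2 (l(u, o) = -5 - 1*(-3) = -5 + 3 = -2)
(((-2*(-2) - 5)*3)*l(-3, -5))*(Z(13) - 98) = (((-2*(-2) - 5)*3)*(-2))*(-3 - 98) = (((4 - 5)*3)*(-2))*(-101) = (-1*3*(-2))*(-101) = -3*(-2)*(-101) = 6*(-101) = -606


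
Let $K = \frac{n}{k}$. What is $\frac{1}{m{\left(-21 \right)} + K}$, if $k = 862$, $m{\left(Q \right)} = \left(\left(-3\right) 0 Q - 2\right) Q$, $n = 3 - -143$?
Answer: $\frac{431}{18175} \approx 0.023714$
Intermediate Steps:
$n = 146$ ($n = 3 + 143 = 146$)
$m{\left(Q \right)} = - 2 Q$ ($m{\left(Q \right)} = \left(0 Q - 2\right) Q = \left(0 - 2\right) Q = - 2 Q$)
$K = \frac{73}{431}$ ($K = \frac{146}{862} = 146 \cdot \frac{1}{862} = \frac{73}{431} \approx 0.16937$)
$\frac{1}{m{\left(-21 \right)} + K} = \frac{1}{\left(-2\right) \left(-21\right) + \frac{73}{431}} = \frac{1}{42 + \frac{73}{431}} = \frac{1}{\frac{18175}{431}} = \frac{431}{18175}$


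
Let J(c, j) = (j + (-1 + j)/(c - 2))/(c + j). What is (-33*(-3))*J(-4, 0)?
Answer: -33/8 ≈ -4.1250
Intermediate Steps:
J(c, j) = (j + (-1 + j)/(-2 + c))/(c + j)
(-33*(-3))*J(-4, 0) = (-33*(-3))*((-1 - 1*0 - 4*0)/((-4)**2 - 2*(-4) - 2*0 - 4*0)) = 99*((-1 + 0 + 0)/(16 + 8 + 0 + 0)) = 99*(-1/24) = -33/8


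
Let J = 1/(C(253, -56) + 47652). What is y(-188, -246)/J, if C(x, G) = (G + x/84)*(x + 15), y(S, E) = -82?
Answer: -57602950/21 ≈ -2.7430e+6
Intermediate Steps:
C(x, G) = (15 + x)*(G + x/84) (C(x, G) = (G + x*(1/84))*(15 + x) = (G + x/84)*(15 + x) = (15 + x)*(G + x/84))
J = 21/702475 (J = 1/((15*(-56) + (1/84)*253**2 + (5/28)*253 - 56*253) + 47652) = 1/((-840 + (1/84)*64009 + 1265/28 - 14168) + 47652) = 1/((-840 + 64009/84 + 1265/28 - 14168) + 47652) = 1/(-298217/21 + 47652) = 1/(702475/21) = 21/702475 ≈ 2.9894e-5)
y(-188, -246)/J = -82/21/702475 = -82*702475/21 = -57602950/21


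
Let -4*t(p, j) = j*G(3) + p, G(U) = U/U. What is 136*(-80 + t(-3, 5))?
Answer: -10948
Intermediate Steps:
G(U) = 1
t(p, j) = -j/4 - p/4 (t(p, j) = -(j*1 + p)/4 = -(j + p)/4 = -j/4 - p/4)
136*(-80 + t(-3, 5)) = 136*(-80 + (-¼*5 - ¼*(-3))) = 136*(-80 + (-5/4 + ¾)) = 136*(-80 - ½) = 136*(-161/2) = -10948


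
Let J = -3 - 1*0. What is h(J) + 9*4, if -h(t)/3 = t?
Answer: 45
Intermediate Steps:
J = -3 (J = -3 + 0 = -3)
h(t) = -3*t
h(J) + 9*4 = -3*(-3) + 9*4 = 9 + 36 = 45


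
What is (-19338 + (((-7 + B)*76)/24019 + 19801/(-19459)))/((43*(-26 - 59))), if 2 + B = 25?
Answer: 531691588869/100487930015 ≈ 5.2911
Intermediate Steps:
B = 23 (B = -2 + 25 = 23)
(-19338 + (((-7 + B)*76)/24019 + 19801/(-19459)))/((43*(-26 - 59))) = (-19338 + (((-7 + 23)*76)/24019 + 19801/(-19459)))/((43*(-26 - 59))) = (-19338 + ((16*76)*(1/24019) + 19801*(-1/19459)))/((43*(-85))) = (-19338 + (1216*(1/24019) - 19801/19459))/(-3655) = (-19338 + (1216/24019 - 19801/19459))*(-1/3655) = (-19338 - 451938075/467385721)*(-1/3655) = -9038757010773/467385721*(-1/3655) = 531691588869/100487930015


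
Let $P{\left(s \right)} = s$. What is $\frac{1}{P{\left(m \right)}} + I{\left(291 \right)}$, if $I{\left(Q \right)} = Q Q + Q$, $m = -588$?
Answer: $\frac{49963535}{588} \approx 84972.0$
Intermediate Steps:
$I{\left(Q \right)} = Q + Q^{2}$ ($I{\left(Q \right)} = Q^{2} + Q = Q + Q^{2}$)
$\frac{1}{P{\left(m \right)}} + I{\left(291 \right)} = \frac{1}{-588} + 291 \left(1 + 291\right) = - \frac{1}{588} + 291 \cdot 292 = - \frac{1}{588} + 84972 = \frac{49963535}{588}$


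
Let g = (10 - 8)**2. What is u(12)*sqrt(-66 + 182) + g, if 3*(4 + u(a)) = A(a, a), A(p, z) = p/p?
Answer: 4 - 22*sqrt(29)/3 ≈ -35.491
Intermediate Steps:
g = 4 (g = 2**2 = 4)
A(p, z) = 1
u(a) = -11/3 (u(a) = -4 + (1/3)*1 = -4 + 1/3 = -11/3)
u(12)*sqrt(-66 + 182) + g = -11*sqrt(-66 + 182)/3 + 4 = -22*sqrt(29)/3 + 4 = 4 - 22*sqrt(29)/3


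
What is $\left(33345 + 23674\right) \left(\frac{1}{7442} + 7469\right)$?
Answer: $\frac{3169361144681}{7442} \approx 4.2587 \cdot 10^{8}$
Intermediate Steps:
$\left(33345 + 23674\right) \left(\frac{1}{7442} + 7469\right) = 57019 \left(\frac{1}{7442} + 7469\right) = 57019 \cdot \frac{55584299}{7442} = \frac{3169361144681}{7442}$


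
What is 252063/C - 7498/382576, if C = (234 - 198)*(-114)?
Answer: -334944535/5451708 ≈ -61.438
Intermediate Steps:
C = -4104 (C = 36*(-114) = -4104)
252063/C - 7498/382576 = 252063/(-4104) - 7498/382576 = 252063*(-1/4104) - 7498*1/382576 = -28007/456 - 3749/191288 = -334944535/5451708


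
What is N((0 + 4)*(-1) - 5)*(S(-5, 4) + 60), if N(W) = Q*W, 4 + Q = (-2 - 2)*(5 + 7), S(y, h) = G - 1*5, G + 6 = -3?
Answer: 21528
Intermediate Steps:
G = -9 (G = -6 - 3 = -9)
S(y, h) = -14 (S(y, h) = -9 - 1*5 = -9 - 5 = -14)
Q = -52 (Q = -4 + (-2 - 2)*(5 + 7) = -4 - 4*12 = -4 - 48 = -52)
N(W) = -52*W
N((0 + 4)*(-1) - 5)*(S(-5, 4) + 60) = (-52*((0 + 4)*(-1) - 5))*(-14 + 60) = -52*(4*(-1) - 5)*46 = -52*(-4 - 5)*46 = -52*(-9)*46 = 468*46 = 21528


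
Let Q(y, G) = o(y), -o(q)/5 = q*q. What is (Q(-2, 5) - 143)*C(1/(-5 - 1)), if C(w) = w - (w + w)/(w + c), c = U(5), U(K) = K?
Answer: 2771/174 ≈ 15.925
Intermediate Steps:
c = 5
o(q) = -5*q**2 (o(q) = -5*q*q = -5*q**2)
Q(y, G) = -5*y**2
C(w) = w - 2*w/(5 + w) (C(w) = w - (w + w)/(w + 5) = w - 2*w/(5 + w))
(Q(-2, 5) - 143)*C(1/(-5 - 1)) = (-5*(-2)**2 - 143)*((3 + 1/(-5 - 1))/((-5 - 1)*(5 + 1/(-5 - 1)))) = (-5*4 - 143)*((3 + 1/(-6))/((-6)*(5 + 1/(-6)))) = (-20 - 143)*(-(3 - 1/6)/(6*(5 - 1/6))) = -(-163)*17/(6*29/6*6) = -(-163)*6*17/(6*29*6) = -163*(-17/174) = 2771/174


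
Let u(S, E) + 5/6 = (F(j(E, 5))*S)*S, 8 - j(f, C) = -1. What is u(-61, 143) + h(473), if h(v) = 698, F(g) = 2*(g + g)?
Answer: 807919/6 ≈ 1.3465e+5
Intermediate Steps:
j(f, C) = 9 (j(f, C) = 8 - 1*(-1) = 8 + 1 = 9)
F(g) = 4*g (F(g) = 2*(2*g) = 4*g)
u(S, E) = -⅚ + 36*S² (u(S, E) = -⅚ + ((4*9)*S)*S = -⅚ + (36*S)*S = -⅚ + 36*S²)
u(-61, 143) + h(473) = (-⅚ + 36*(-61)²) + 698 = (-⅚ + 36*3721) + 698 = (-⅚ + 133956) + 698 = 803731/6 + 698 = 807919/6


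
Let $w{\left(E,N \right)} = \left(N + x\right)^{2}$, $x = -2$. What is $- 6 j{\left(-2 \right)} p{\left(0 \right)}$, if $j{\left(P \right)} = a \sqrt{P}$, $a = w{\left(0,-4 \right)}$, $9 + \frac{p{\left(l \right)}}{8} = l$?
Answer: $15552 i \sqrt{2} \approx 21994.0 i$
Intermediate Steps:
$p{\left(l \right)} = -72 + 8 l$
$w{\left(E,N \right)} = \left(-2 + N\right)^{2}$ ($w{\left(E,N \right)} = \left(N - 2\right)^{2} = \left(-2 + N\right)^{2}$)
$a = 36$ ($a = \left(-2 - 4\right)^{2} = \left(-6\right)^{2} = 36$)
$j{\left(P \right)} = 36 \sqrt{P}$
$- 6 j{\left(-2 \right)} p{\left(0 \right)} = - 6 \cdot 36 \sqrt{-2} \left(-72 + 8 \cdot 0\right) = - 6 \cdot 36 i \sqrt{2} \left(-72 + 0\right) = - 6 \cdot 36 i \sqrt{2} \left(-72\right) = - 216 i \sqrt{2} \left(-72\right) = 15552 i \sqrt{2}$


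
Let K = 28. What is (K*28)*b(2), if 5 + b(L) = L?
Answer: -2352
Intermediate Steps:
b(L) = -5 + L
(K*28)*b(2) = (28*28)*(-5 + 2) = 784*(-3) = -2352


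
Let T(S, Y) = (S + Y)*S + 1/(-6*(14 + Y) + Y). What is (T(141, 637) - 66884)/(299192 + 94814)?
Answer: 139958965/1288005614 ≈ 0.10866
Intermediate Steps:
T(S, Y) = 1/(-84 - 5*Y) + S*(S + Y) (T(S, Y) = S*(S + Y) + 1/((-84 - 6*Y) + Y) = S*(S + Y) + 1/(-84 - 5*Y) = 1/(-84 - 5*Y) + S*(S + Y))
(T(141, 637) - 66884)/(299192 + 94814) = ((-1 + 84*141**2 + 5*141*637**2 + 5*637*141**2 + 84*141*637)/(84 + 5*637) - 66884)/(299192 + 94814) = ((-1 + 84*19881 + 5*141*405769 + 5*637*19881 + 7544628)/(84 + 3185) - 66884)/394006 = ((-1 + 1670004 + 286067145 + 63320985 + 7544628)/3269 - 66884)*(1/394006) = ((1/3269)*358602761 - 66884)*(1/394006) = (358602761/3269 - 66884)*(1/394006) = (139958965/3269)*(1/394006) = 139958965/1288005614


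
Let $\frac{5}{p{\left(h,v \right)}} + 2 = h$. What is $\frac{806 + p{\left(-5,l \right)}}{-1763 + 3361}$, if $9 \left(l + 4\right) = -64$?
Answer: $\frac{5637}{11186} \approx 0.50393$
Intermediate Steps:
$l = - \frac{100}{9}$ ($l = -4 + \frac{1}{9} \left(-64\right) = -4 - \frac{64}{9} = - \frac{100}{9} \approx -11.111$)
$p{\left(h,v \right)} = \frac{5}{-2 + h}$
$\frac{806 + p{\left(-5,l \right)}}{-1763 + 3361} = \frac{806 + \frac{5}{-2 - 5}}{-1763 + 3361} = \frac{806 + \frac{5}{-7}}{1598} = \left(806 + 5 \left(- \frac{1}{7}\right)\right) \frac{1}{1598} = \left(806 - \frac{5}{7}\right) \frac{1}{1598} = \frac{5637}{7} \cdot \frac{1}{1598} = \frac{5637}{11186}$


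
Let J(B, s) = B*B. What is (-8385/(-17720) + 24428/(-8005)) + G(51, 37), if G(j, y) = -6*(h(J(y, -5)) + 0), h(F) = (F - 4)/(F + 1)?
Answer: -33256137919/3886651640 ≈ -8.5565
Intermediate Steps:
J(B, s) = B²
h(F) = (-4 + F)/(1 + F)
G(j, y) = -6*(-4 + y²)/(1 + y²) (G(j, y) = -6*((-4 + y²)/(1 + y²) + 0) = -6*(-4 + y²)/(1 + y²))
(-8385/(-17720) + 24428/(-8005)) + G(51, 37) = (-8385/(-17720) + 24428/(-8005)) + 6*(4 - 1*37²)/(1 + 37²) = (-8385*(-1/17720) + 24428*(-1/8005)) + 6*(4 - 1*1369)/(1 + 1369) = (1677/3544 - 24428/8005) + 6*(4 - 1369)/1370 = -73148447/28369720 + 6*(1/1370)*(-1365) = -73148447/28369720 - 819/137 = -33256137919/3886651640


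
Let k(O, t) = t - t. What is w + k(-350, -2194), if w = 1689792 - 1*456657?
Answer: 1233135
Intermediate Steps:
k(O, t) = 0
w = 1233135 (w = 1689792 - 456657 = 1233135)
w + k(-350, -2194) = 1233135 + 0 = 1233135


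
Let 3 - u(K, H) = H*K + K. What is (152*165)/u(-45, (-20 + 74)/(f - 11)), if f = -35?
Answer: -192280/37 ≈ -5196.8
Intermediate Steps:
u(K, H) = 3 - K - H*K (u(K, H) = 3 - (H*K + K) = 3 - (K + H*K) = 3 + (-K - H*K) = 3 - K - H*K)
(152*165)/u(-45, (-20 + 74)/(f - 11)) = (152*165)/(3 - 1*(-45) - 1*(-20 + 74)/(-35 - 11)*(-45)) = 25080/(3 + 45 - 1*54/(-46)*(-45)) = 25080/(3 + 45 - 1*54*(-1/46)*(-45)) = 25080/(3 + 45 - 1*(-27/23)*(-45)) = 25080/(3 + 45 - 1215/23) = 25080/(-111/23) = 25080*(-23/111) = -192280/37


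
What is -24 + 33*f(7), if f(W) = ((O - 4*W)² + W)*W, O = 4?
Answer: 134649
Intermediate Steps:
f(W) = W*(W + (4 - 4*W)²) (f(W) = ((4 - 4*W)² + W)*W = (W + (4 - 4*W)²)*W = W*(W + (4 - 4*W)²))
-24 + 33*f(7) = -24 + 33*(7*(7 + 16*(-1 + 7)²)) = -24 + 33*(7*(7 + 16*6²)) = -24 + 33*(7*(7 + 16*36)) = -24 + 33*(7*(7 + 576)) = -24 + 33*(7*583) = -24 + 33*4081 = -24 + 134673 = 134649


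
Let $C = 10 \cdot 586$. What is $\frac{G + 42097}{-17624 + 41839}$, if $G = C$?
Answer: $\frac{47957}{24215} \approx 1.9805$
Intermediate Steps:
$C = 5860$
$G = 5860$
$\frac{G + 42097}{-17624 + 41839} = \frac{5860 + 42097}{-17624 + 41839} = \frac{47957}{24215}$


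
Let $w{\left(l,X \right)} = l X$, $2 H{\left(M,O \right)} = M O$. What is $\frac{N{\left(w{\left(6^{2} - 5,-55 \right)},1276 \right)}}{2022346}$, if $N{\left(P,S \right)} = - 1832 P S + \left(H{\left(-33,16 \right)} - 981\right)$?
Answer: $\frac{3985661315}{2022346} \approx 1970.8$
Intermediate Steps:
$H{\left(M,O \right)} = \frac{M O}{2}$
$w{\left(l,X \right)} = X l$
$N{\left(P,S \right)} = -1245 - 1832 P S$ ($N{\left(P,S \right)} = - 1832 P S - \left(981 + \frac{33}{2} \cdot 16\right) = - 1832 P S - 1245 = -1245 - 1832 P S$)
$\frac{N{\left(w{\left(6^{2} - 5,-55 \right)},1276 \right)}}{2022346} = \frac{-1245 - 1832 \left(- 55 \left(6^{2} - 5\right)\right) 1276}{2022346} = \left(-1245 - 1832 \left(- 55 \left(36 - 5\right)\right) 1276\right) \frac{1}{2022346} = \left(-1245 - 1832 \left(\left(-55\right) 31\right) 1276\right) \frac{1}{2022346} = \left(-1245 - \left(-3123560\right) 1276\right) \frac{1}{2022346} = \left(-1245 + 3985662560\right) \frac{1}{2022346} = 3985661315 \cdot \frac{1}{2022346} = \frac{3985661315}{2022346}$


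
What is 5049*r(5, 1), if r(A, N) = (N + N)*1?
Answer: 10098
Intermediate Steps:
r(A, N) = 2*N (r(A, N) = (2*N)*1 = 2*N)
5049*r(5, 1) = 5049*(2*1) = 5049*2 = 10098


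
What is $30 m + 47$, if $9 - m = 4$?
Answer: $197$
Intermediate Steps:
$m = 5$ ($m = 9 - 4 = 5$)
$30 m + 47 = 30 \cdot 5 + 47 = 150 + 47 = 197$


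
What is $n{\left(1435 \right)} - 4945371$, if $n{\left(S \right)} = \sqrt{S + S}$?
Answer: $-4945371 + \sqrt{2870} \approx -4.9453 \cdot 10^{6}$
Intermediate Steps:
$n{\left(S \right)} = \sqrt{2} \sqrt{S}$ ($n{\left(S \right)} = \sqrt{2 S} = \sqrt{2} \sqrt{S}$)
$n{\left(1435 \right)} - 4945371 = \sqrt{2} \sqrt{1435} - 4945371 = \sqrt{2870} - 4945371 = -4945371 + \sqrt{2870}$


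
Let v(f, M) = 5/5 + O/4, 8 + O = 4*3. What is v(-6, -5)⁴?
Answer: 16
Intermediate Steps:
O = 4 (O = -8 + 4*3 = -8 + 12 = 4)
v(f, M) = 2 (v(f, M) = 5/5 + 4/4 = 5*(⅕) + 4*(¼) = 1 + 1 = 2)
v(-6, -5)⁴ = 2⁴ = 16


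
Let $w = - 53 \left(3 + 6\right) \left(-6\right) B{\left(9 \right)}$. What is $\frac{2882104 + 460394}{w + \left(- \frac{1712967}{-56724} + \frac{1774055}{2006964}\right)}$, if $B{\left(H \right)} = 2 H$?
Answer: $\frac{97269960763044}{1500070505807} \approx 64.844$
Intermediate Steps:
$w = 51516$ ($w = - 53 \left(3 + 6\right) \left(-6\right) 2 \cdot 9 = - 53 \cdot 9 \left(-6\right) 18 = \left(-53\right) \left(-54\right) 18 = 2862 \cdot 18 = 51516$)
$\frac{2882104 + 460394}{w + \left(- \frac{1712967}{-56724} + \frac{1774055}{2006964}\right)} = \frac{2882104 + 460394}{51516 + \left(- \frac{1712967}{-56724} + \frac{1774055}{2006964}\right)} = \frac{3342498}{51516 + \left(\left(-1712967\right) \left(- \frac{1}{56724}\right) + 1774055 \cdot \frac{1}{2006964}\right)} = \frac{3342498}{51516 + \left(\frac{3503}{116} + \frac{1774055}{2006964}\right)} = \frac{3342498}{51516 + \frac{904523159}{29100978}} = \frac{3342498}{\frac{1500070505807}{29100978}} = 3342498 \cdot \frac{29100978}{1500070505807} = \frac{97269960763044}{1500070505807}$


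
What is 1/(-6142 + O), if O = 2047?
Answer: -1/4095 ≈ -0.00024420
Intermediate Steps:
1/(-6142 + O) = 1/(-6142 + 2047) = 1/(-4095) = -1/4095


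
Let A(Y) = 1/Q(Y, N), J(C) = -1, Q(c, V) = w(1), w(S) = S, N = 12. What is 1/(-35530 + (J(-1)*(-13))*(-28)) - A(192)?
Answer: -35895/35894 ≈ -1.0000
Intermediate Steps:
Q(c, V) = 1
A(Y) = 1 (A(Y) = 1/1 = 1)
1/(-35530 + (J(-1)*(-13))*(-28)) - A(192) = 1/(-35530 - 1*(-13)*(-28)) - 1*1 = 1/(-35530 + 13*(-28)) - 1 = 1/(-35530 - 364) - 1 = 1/(-35894) - 1 = -1/35894 - 1 = -35895/35894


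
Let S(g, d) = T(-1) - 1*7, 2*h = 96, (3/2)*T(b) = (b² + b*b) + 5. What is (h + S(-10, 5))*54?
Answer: 2466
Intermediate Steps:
T(b) = 10/3 + 4*b²/3 (T(b) = 2*((b² + b*b) + 5)/3 = 2*((b² + b²) + 5)/3 = 2*(2*b² + 5)/3 = 2*(5 + 2*b²)/3 = 10/3 + 4*b²/3)
h = 48 (h = (½)*96 = 48)
S(g, d) = -7/3 (S(g, d) = (10/3 + (4/3)*(-1)²) - 1*7 = (10/3 + (4/3)*1) - 7 = (10/3 + 4/3) - 7 = 14/3 - 7 = -7/3)
(h + S(-10, 5))*54 = (48 - 7/3)*54 = (137/3)*54 = 2466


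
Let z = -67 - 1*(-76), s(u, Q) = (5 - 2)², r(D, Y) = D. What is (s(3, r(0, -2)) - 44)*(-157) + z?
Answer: 5504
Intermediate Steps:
s(u, Q) = 9 (s(u, Q) = 3² = 9)
z = 9 (z = -67 + 76 = 9)
(s(3, r(0, -2)) - 44)*(-157) + z = (9 - 44)*(-157) + 9 = -35*(-157) + 9 = 5495 + 9 = 5504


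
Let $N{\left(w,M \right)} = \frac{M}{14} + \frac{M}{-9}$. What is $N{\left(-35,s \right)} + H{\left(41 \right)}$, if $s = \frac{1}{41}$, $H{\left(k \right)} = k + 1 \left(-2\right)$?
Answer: $\frac{201469}{5166} \approx 38.999$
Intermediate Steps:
$H{\left(k \right)} = -2 + k$ ($H{\left(k \right)} = k - 2 = -2 + k$)
$s = \frac{1}{41} \approx 0.02439$
$N{\left(w,M \right)} = - \frac{5 M}{126}$ ($N{\left(w,M \right)} = M \frac{1}{14} + M \left(- \frac{1}{9}\right) = \frac{M}{14} - \frac{M}{9} = - \frac{5 M}{126}$)
$N{\left(-35,s \right)} + H{\left(41 \right)} = \left(- \frac{5}{126}\right) \frac{1}{41} + \left(-2 + 41\right) = - \frac{5}{5166} + 39 = \frac{201469}{5166}$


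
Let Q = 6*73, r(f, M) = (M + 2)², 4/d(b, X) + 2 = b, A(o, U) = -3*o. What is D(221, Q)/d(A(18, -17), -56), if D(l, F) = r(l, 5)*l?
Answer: -151606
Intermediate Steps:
d(b, X) = 4/(-2 + b)
r(f, M) = (2 + M)²
Q = 438
D(l, F) = 49*l (D(l, F) = (2 + 5)²*l = 7²*l = 49*l)
D(221, Q)/d(A(18, -17), -56) = (49*221)/((4/(-2 - 3*18))) = 10829/((4/(-2 - 54))) = 10829/((4/(-56))) = 10829/((4*(-1/56))) = 10829/(-1/14) = 10829*(-14) = -151606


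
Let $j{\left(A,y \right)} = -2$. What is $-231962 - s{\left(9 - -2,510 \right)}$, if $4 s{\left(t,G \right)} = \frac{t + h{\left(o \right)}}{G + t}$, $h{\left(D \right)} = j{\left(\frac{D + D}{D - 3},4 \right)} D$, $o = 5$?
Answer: $- \frac{483408809}{2084} \approx -2.3196 \cdot 10^{5}$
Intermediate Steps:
$h{\left(D \right)} = - 2 D$
$s{\left(t,G \right)} = \frac{-10 + t}{4 \left(G + t\right)}$ ($s{\left(t,G \right)} = \frac{\left(t - 10\right) \frac{1}{G + t}}{4} = \frac{\left(-10 + t\right) \frac{1}{G + t}}{4} = \frac{\frac{1}{G + t} \left(-10 + t\right)}{4} = \frac{-10 + t}{4 \left(G + t\right)}$)
$-231962 - s{\left(9 - -2,510 \right)} = -231962 - \frac{-10 + \left(9 - -2\right)}{4 \left(510 + \left(9 - -2\right)\right)} = -231962 - \frac{-10 + \left(9 + 2\right)}{4 \left(510 + \left(9 + 2\right)\right)} = -231962 - \frac{-10 + 11}{4 \left(510 + 11\right)} = -231962 - \frac{1}{4} \cdot \frac{1}{521} \cdot 1 = -231962 - \frac{1}{2084} = - \frac{483408809}{2084}$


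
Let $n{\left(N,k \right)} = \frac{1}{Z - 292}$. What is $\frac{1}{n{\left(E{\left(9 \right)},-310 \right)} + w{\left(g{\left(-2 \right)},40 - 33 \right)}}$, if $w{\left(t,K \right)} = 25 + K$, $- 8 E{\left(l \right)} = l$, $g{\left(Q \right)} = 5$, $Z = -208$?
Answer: $\frac{500}{15999} \approx 0.031252$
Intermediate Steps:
$E{\left(l \right)} = - \frac{l}{8}$
$n{\left(N,k \right)} = - \frac{1}{500}$ ($n{\left(N,k \right)} = \frac{1}{-208 - 292} = \frac{1}{-500} = - \frac{1}{500}$)
$\frac{1}{n{\left(E{\left(9 \right)},-310 \right)} + w{\left(g{\left(-2 \right)},40 - 33 \right)}} = \frac{1}{- \frac{1}{500} + \left(25 + \left(40 - 33\right)\right)} = \frac{1}{- \frac{1}{500} + \left(25 + 7\right)} = \frac{1}{- \frac{1}{500} + 32} = \frac{1}{\frac{15999}{500}} = \frac{500}{15999}$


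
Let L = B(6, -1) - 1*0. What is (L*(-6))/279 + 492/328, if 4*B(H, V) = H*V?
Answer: 95/62 ≈ 1.5323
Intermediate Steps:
B(H, V) = H*V/4 (B(H, V) = (H*V)/4 = H*V/4)
L = -3/2 (L = (1/4)*6*(-1) - 1*0 = -3/2 + 0 = -3/2 ≈ -1.5000)
(L*(-6))/279 + 492/328 = -3/2*(-6)/279 + 492/328 = 9*(1/279) + 492*(1/328) = 1/31 + 3/2 = 95/62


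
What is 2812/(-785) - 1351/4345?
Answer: -531147/136433 ≈ -3.8931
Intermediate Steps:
2812/(-785) - 1351/4345 = 2812*(-1/785) - 1351*1/4345 = -2812/785 - 1351/4345 = -531147/136433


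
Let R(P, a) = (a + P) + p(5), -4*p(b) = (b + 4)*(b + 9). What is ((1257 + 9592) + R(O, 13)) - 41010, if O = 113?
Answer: -60133/2 ≈ -30067.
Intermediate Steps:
p(b) = -(4 + b)*(9 + b)/4 (p(b) = -(b + 4)*(b + 9)/4 = -(4 + b)*(9 + b)/4)
R(P, a) = -63/2 + P + a (R(P, a) = (a + P) + (-9 - 13/4*5 - ¼*5²) = (P + a) + (-9 - 65/4 - ¼*25) = (P + a) + (-9 - 65/4 - 25/4) = (P + a) - 63/2 = -63/2 + P + a)
((1257 + 9592) + R(O, 13)) - 41010 = ((1257 + 9592) + (-63/2 + 113 + 13)) - 41010 = (10849 + 189/2) - 41010 = 21887/2 - 41010 = -60133/2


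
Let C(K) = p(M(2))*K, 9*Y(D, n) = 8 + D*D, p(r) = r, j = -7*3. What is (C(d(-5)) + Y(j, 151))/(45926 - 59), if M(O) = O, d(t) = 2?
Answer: 485/412803 ≈ 0.0011749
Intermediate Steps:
j = -21
Y(D, n) = 8/9 + D²/9 (Y(D, n) = (8 + D*D)/9 = (8 + D²)/9 = 8/9 + D²/9)
C(K) = 2*K
(C(d(-5)) + Y(j, 151))/(45926 - 59) = (2*2 + (8/9 + (⅑)*(-21)²))/(45926 - 59) = (4 + (8/9 + (⅑)*441))/45867 = (4 + (8/9 + 49))*(1/45867) = (4 + 449/9)*(1/45867) = (485/9)*(1/45867) = 485/412803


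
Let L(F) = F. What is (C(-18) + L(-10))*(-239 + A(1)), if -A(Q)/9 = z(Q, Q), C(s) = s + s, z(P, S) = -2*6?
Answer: 6026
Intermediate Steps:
z(P, S) = -12
C(s) = 2*s
A(Q) = 108 (A(Q) = -9*(-12) = 108)
(C(-18) + L(-10))*(-239 + A(1)) = (2*(-18) - 10)*(-239 + 108) = (-36 - 10)*(-131) = -46*(-131) = 6026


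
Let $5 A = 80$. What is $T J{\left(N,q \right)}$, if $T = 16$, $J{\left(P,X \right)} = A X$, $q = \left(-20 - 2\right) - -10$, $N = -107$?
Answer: $-3072$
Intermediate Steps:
$A = 16$ ($A = \frac{1}{5} \cdot 80 = 16$)
$q = -12$ ($q = \left(-20 - 2\right) + 10 = -22 + 10 = -12$)
$J{\left(P,X \right)} = 16 X$
$T J{\left(N,q \right)} = 16 \cdot 16 \left(-12\right) = 16 \left(-192\right) = -3072$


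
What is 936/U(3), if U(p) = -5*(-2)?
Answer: 468/5 ≈ 93.600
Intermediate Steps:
U(p) = 10
936/U(3) = 936/10 = 936*(⅒) = 468/5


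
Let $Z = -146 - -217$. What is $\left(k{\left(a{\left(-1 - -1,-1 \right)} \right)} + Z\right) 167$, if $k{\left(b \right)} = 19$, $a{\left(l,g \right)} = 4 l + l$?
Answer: $15030$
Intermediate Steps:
$Z = 71$ ($Z = -146 + 217 = 71$)
$a{\left(l,g \right)} = 5 l$
$\left(k{\left(a{\left(-1 - -1,-1 \right)} \right)} + Z\right) 167 = \left(19 + 71\right) 167 = 90 \cdot 167 = 15030$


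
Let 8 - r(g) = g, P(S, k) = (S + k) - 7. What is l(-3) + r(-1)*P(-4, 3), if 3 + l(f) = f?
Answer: -78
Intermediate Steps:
P(S, k) = -7 + S + k
r(g) = 8 - g
l(f) = -3 + f
l(-3) + r(-1)*P(-4, 3) = (-3 - 3) + (8 - 1*(-1))*(-7 - 4 + 3) = -6 + (8 + 1)*(-8) = -6 + 9*(-8) = -6 - 72 = -78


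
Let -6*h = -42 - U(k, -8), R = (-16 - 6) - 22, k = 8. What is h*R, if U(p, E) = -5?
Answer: -814/3 ≈ -271.33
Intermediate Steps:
R = -44 (R = -22 - 22 = -44)
h = 37/6 (h = -(-42 - 1*(-5))/6 = -(-42 + 5)/6 = -⅙*(-37) = 37/6 ≈ 6.1667)
h*R = (37/6)*(-44) = -814/3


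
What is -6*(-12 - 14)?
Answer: 156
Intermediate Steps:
-6*(-12 - 14) = -6*(-26) = 156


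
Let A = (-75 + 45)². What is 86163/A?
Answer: 28721/300 ≈ 95.737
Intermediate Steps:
A = 900 (A = (-30)² = 900)
86163/A = 86163/900 = 86163*(1/900) = 28721/300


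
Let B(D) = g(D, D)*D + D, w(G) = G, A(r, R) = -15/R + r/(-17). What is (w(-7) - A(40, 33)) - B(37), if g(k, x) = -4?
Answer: 19973/187 ≈ 106.81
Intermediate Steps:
A(r, R) = -15/R - r/17 (A(r, R) = -15/R + r*(-1/17) = -15/R - r/17)
B(D) = -3*D (B(D) = -4*D + D = -3*D)
(w(-7) - A(40, 33)) - B(37) = (-7 - (-15/33 - 1/17*40)) - (-3)*37 = (-7 - (-15*1/33 - 40/17)) - 1*(-111) = (-7 - (-5/11 - 40/17)) + 111 = (-7 - 1*(-525/187)) + 111 = (-7 + 525/187) + 111 = -784/187 + 111 = 19973/187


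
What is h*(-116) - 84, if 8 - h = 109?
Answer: 11632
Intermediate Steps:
h = -101 (h = 8 - 1*109 = 8 - 109 = -101)
h*(-116) - 84 = -101*(-116) - 84 = 11716 - 84 = 11632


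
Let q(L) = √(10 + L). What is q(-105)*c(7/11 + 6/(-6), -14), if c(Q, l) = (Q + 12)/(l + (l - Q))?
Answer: -8*I*√95/19 ≈ -4.1039*I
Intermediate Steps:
c(Q, l) = (12 + Q)/(-Q + 2*l)
q(-105)*c(7/11 + 6/(-6), -14) = √(10 - 105)*((12 + (7/11 + 6/(-6)))/(-(7/11 + 6/(-6)) + 2*(-14))) = √(-95)*((12 + (7*(1/11) + 6*(-⅙)))/(-(7*(1/11) + 6*(-⅙)) - 28)) = (I*√95)*((12 + (7/11 - 1))/(-(7/11 - 1) - 28)) = (I*√95)*((12 - 4/11)/(-1*(-4/11) - 28)) = (I*√95)*((128/11)/(4/11 - 28)) = (I*√95)*((128/11)/(-304/11)) = (I*√95)*(-11/304*128/11) = (I*√95)*(-8/19) = -8*I*√95/19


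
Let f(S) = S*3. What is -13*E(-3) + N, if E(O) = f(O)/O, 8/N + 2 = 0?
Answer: -43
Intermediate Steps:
f(S) = 3*S
N = -4 (N = 8/(-2 + 0) = 8/(-2) = 8*(-1/2) = -4)
E(O) = 3 (E(O) = (3*O)/O = 3)
-13*E(-3) + N = -13*3 - 4 = -39 - 4 = -43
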